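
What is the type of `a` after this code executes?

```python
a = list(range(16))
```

list(range(...)) returns list

list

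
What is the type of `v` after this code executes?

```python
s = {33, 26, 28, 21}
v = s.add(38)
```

set.add() returns None (mutates in place)

NoneType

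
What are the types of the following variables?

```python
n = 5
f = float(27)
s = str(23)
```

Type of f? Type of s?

f is float; s is str

float, str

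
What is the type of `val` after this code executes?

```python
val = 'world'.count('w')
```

str.count() returns int

int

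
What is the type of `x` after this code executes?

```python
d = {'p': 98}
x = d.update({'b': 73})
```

dict.update() returns None

NoneType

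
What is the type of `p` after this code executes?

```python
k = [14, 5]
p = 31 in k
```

'in' operator returns bool

bool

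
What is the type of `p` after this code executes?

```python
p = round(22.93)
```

round() with no ndigits arg returns int

int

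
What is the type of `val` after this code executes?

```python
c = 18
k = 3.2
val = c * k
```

int * float returns float (18 * 3.2 = 57.6)

float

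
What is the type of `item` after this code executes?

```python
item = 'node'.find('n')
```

str.find() returns int (index, or -1)

int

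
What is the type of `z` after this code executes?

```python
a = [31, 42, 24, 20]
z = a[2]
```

Indexing a list of ints returns int (a[2] = 24)

int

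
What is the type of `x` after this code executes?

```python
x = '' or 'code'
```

'or' returns first truthy value ('code', which is str)

str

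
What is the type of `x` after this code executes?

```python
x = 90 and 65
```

'and' returns the last value when all truthy (65, which is int)

int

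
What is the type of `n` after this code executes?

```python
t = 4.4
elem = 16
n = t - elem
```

float - int returns float (4.4 - 16 = -11.6)

float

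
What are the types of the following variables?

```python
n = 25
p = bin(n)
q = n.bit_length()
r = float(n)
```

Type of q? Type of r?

int.bit_length() returns int; float() returns float

int, float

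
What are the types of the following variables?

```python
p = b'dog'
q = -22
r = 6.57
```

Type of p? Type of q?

p is bytes; q is int

bytes, int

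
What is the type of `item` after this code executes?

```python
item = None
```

None has type NoneType

NoneType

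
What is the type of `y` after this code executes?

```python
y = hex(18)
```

hex() returns str representation

str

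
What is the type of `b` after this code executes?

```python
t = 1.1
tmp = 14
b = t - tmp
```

float - int returns float (1.1 - 14 = -12.9)

float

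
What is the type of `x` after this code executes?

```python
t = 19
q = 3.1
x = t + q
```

int + float returns float (19 + 3.1 = 22.1)

float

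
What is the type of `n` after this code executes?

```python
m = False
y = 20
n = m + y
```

bool + int returns int (False is 0, so 0 + 20 = 20)

int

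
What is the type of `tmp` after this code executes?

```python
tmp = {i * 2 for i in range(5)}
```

A set comprehension {expr for x in iterable} produces a set

set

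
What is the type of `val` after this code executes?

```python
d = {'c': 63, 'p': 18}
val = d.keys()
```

.keys() returns a dict_keys view object

dict_keys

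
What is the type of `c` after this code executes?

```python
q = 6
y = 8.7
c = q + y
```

int + float returns float (6 + 8.7 = 14.7)

float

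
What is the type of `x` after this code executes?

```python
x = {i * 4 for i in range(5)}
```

A set comprehension {expr for x in iterable} produces a set

set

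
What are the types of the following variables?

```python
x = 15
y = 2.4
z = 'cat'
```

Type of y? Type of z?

y is float; z is str

float, str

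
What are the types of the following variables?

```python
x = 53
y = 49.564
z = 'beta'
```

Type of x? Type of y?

x is int; y is float

int, float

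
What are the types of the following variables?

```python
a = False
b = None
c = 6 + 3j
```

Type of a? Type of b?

a is bool; b is NoneType

bool, NoneType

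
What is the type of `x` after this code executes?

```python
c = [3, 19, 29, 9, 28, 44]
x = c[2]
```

Indexing a list of ints returns int (c[2] = 29)

int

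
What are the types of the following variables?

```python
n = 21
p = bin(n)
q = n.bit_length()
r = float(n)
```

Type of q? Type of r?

int.bit_length() returns int; float() returns float

int, float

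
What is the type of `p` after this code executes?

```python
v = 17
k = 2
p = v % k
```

int % int returns int (17 % 2 = 1)

int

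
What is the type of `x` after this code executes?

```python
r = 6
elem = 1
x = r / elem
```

int / int always returns float in Python 3 (6 / 1 = 6)

float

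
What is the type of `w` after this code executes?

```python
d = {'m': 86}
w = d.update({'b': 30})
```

dict.update() returns None

NoneType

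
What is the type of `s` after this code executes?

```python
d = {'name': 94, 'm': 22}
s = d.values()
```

.values() returns a dict_values view object

dict_values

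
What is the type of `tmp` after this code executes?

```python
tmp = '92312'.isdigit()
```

str.isdigit() returns bool

bool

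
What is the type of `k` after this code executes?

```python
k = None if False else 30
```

Ternary: condition is False, else branch (30) taken → int

int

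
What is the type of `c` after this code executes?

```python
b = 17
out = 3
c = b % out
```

int % int returns int (17 % 3 = 2)

int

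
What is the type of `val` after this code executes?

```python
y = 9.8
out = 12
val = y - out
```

float - int returns float (9.8 - 12 = -2.2)

float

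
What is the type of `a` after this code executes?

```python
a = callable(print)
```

callable() returns bool

bool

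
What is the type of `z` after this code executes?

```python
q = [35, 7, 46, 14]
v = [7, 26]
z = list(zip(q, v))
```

list(zip(...)) returns a list of tuples

list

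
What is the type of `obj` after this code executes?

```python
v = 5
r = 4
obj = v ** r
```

int ** positive int returns int (5 ** 4 = 625)

int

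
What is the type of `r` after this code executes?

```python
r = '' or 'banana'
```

'or' returns first truthy value ('banana', which is str)

str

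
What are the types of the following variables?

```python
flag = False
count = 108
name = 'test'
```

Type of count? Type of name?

count is int; name is str

int, str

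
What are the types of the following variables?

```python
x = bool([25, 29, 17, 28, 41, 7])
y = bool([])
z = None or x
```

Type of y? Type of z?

bool() returns bool; None or <bool> returns the bool

bool, bool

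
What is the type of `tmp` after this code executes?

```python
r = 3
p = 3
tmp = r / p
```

int / int always returns float in Python 3 (3 / 3 = 1)

float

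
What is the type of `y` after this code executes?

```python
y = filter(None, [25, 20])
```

filter() returns a filter iterator object

filter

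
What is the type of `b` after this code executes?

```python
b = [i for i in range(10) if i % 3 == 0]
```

A list comprehension [...] produces a list

list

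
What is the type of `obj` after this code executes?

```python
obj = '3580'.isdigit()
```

str.isdigit() returns bool

bool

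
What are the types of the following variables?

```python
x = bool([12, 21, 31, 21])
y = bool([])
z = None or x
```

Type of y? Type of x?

bool() returns bool; bool() returns bool

bool, bool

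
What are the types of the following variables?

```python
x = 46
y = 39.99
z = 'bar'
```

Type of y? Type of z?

y is float; z is str

float, str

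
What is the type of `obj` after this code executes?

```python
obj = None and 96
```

'and' returns first falsy value (None)

NoneType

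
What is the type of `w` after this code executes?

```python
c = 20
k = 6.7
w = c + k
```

int + float returns float (20 + 6.7 = 26.7)

float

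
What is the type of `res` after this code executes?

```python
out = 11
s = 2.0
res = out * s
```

int * float returns float (11 * 2.0 = 22.0)

float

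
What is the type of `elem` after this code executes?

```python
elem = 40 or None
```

'or' returns first truthy value (40, int)

int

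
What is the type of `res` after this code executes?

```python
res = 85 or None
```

'or' returns first truthy value (85, int)

int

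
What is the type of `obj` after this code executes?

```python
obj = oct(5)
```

oct() returns str representation

str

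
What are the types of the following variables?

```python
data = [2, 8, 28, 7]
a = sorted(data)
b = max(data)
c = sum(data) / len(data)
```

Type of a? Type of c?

sorted() returns list; int / int returns float

list, float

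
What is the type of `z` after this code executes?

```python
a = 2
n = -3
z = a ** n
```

int ** negative int returns float

float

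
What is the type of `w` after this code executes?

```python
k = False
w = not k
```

'not' always returns bool

bool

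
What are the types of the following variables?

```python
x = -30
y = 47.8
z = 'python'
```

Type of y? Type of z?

y is float; z is str

float, str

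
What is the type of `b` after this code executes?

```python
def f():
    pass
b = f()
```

A function with no return statement returns None

NoneType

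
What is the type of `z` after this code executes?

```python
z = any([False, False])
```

any() returns bool

bool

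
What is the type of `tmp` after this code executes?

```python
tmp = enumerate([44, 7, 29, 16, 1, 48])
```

enumerate() returns an enumerate iterator object

enumerate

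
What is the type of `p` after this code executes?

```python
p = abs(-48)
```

abs() of int returns int

int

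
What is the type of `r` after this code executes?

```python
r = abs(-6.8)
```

abs() of float returns float

float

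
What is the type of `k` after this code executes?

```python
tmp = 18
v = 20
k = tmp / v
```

int / int always returns float in Python 3 (18 / 20 = 0.9)

float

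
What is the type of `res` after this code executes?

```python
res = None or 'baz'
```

'or' with None returns the other value ('baz', str)

str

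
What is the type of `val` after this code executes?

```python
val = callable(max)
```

callable() returns bool

bool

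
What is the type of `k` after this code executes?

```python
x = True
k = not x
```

'not' always returns bool

bool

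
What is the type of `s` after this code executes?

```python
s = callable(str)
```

callable() returns bool

bool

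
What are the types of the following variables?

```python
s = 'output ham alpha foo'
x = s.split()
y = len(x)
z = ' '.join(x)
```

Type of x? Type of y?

str.split() returns list; len() returns int

list, int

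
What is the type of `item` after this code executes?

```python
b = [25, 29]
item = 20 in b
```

'in' operator returns bool

bool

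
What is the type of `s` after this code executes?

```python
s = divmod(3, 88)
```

divmod() returns a tuple (quotient, remainder)

tuple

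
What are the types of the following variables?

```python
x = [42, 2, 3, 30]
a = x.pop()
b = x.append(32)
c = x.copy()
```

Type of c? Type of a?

list.copy() returns list; list.pop() returns the element (int)

list, int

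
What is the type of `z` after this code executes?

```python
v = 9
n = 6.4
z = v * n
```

int * float returns float (9 * 6.4 = 57.6)

float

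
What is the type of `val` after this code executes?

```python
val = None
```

None has type NoneType

NoneType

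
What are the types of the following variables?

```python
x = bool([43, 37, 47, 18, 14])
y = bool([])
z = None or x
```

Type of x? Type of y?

bool() returns bool; bool() returns bool

bool, bool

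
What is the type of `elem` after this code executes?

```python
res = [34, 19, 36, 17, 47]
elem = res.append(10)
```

list.append() returns None (mutates in place)

NoneType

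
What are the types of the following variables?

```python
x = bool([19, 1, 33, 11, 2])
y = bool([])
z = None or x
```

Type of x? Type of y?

bool() returns bool; bool() returns bool

bool, bool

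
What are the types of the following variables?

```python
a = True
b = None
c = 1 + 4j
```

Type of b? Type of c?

b is NoneType; c is complex

NoneType, complex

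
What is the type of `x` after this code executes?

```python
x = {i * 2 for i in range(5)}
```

A set comprehension {expr for x in iterable} produces a set

set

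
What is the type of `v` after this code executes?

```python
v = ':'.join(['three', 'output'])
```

str.join() returns str

str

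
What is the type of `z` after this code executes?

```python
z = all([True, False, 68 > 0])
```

all() returns bool

bool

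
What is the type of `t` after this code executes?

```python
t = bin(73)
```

bin() returns str representation

str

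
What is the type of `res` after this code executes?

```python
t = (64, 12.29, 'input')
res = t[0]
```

Index 0 of tuple is 64 which is int

int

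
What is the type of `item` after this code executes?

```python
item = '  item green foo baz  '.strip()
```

str.strip() returns str

str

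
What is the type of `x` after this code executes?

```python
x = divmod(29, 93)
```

divmod() returns a tuple (quotient, remainder)

tuple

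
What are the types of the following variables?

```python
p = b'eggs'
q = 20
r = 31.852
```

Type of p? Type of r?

p is bytes; r is float

bytes, float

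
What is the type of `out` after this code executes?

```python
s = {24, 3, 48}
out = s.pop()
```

Popping from a set of ints returns int

int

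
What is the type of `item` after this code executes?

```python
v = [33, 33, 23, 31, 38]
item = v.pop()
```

list.pop() returns the popped element (int here)

int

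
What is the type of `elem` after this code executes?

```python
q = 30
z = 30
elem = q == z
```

Equality comparison returns bool

bool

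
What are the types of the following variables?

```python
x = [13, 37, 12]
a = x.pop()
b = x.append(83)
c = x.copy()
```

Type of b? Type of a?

list.append() returns None; list.pop() returns the element (int)

NoneType, int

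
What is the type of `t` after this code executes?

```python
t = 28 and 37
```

'and' returns the last value when all truthy (37, which is int)

int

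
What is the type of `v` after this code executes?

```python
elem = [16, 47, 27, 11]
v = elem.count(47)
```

list.count() returns int

int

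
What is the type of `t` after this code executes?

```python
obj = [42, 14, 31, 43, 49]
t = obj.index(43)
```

list.index() returns int

int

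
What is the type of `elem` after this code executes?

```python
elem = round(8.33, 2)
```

round() with ndigits arg returns float

float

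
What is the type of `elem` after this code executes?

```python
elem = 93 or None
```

'or' returns first truthy value (93, int)

int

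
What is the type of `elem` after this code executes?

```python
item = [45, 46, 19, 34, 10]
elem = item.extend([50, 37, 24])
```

list.extend() returns None

NoneType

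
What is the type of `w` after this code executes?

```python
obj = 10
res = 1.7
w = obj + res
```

int + float returns float (10 + 1.7 = 11.7)

float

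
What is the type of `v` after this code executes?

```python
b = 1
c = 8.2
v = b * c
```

int * float returns float (1 * 8.2 = 8.2)

float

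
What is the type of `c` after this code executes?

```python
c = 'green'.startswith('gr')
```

str.startswith() returns bool

bool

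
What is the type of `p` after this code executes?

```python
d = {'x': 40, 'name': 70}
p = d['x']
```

Accessing dict[str, int] with key 'x' returns int value 40

int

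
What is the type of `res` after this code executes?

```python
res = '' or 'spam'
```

'or' returns first truthy value ('spam', which is str)

str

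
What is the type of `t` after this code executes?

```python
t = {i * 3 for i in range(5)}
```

A set comprehension {expr for x in iterable} produces a set

set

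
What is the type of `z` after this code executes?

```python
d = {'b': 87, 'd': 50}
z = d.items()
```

dict.items() returns a dict_items view

dict_items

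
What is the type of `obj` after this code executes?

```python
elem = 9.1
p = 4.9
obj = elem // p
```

float // float returns float (floor division preserves float type)

float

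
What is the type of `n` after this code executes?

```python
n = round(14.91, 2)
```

round() with ndigits arg returns float

float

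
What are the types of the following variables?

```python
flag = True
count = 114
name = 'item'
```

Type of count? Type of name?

count is int; name is str

int, str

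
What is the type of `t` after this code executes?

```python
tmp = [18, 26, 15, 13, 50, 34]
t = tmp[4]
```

Indexing a list of ints returns int (tmp[4] = 50)

int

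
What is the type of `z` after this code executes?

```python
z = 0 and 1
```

'and' returns the first falsy value (0, which is int)

int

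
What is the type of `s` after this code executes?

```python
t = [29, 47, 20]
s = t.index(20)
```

list.index() returns int

int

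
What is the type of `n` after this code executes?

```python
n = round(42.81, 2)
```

round() with ndigits arg returns float

float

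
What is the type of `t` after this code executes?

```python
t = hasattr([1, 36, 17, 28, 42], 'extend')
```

hasattr() returns bool

bool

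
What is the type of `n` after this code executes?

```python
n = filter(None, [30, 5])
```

filter() returns a filter iterator object

filter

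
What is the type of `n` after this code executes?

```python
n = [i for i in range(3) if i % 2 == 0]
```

A list comprehension [...] produces a list

list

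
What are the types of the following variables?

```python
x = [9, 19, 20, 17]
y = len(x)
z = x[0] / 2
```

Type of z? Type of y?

int / int returns float; len() returns int

float, int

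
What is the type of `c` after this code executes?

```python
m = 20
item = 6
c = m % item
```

int % int returns int (20 % 6 = 2)

int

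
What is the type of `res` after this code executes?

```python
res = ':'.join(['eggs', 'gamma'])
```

str.join() returns str

str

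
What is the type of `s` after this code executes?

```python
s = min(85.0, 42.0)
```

min() of floats returns float

float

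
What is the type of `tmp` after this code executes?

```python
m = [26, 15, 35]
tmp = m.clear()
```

list.clear() returns None

NoneType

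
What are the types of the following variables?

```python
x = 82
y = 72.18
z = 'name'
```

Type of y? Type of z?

y is float; z is str

float, str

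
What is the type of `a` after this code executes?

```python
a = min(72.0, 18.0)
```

min() of floats returns float

float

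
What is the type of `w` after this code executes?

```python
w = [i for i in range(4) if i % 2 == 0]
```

A list comprehension [...] produces a list

list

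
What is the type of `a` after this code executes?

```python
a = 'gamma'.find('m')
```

str.find() returns int (index, or -1)

int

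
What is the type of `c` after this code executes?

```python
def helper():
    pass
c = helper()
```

A function with no return statement returns None

NoneType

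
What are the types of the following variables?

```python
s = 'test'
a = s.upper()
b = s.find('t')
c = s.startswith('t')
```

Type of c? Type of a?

str.startswith() returns bool; str.upper() returns str

bool, str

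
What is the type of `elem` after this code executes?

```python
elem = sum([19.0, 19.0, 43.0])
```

sum() of floats returns float

float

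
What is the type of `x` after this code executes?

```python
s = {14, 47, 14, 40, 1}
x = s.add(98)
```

set.add() returns None (mutates in place)

NoneType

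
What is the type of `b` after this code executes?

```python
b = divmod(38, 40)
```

divmod() returns a tuple (quotient, remainder)

tuple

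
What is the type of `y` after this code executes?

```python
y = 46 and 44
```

'and' returns the last value when all truthy (44, which is int)

int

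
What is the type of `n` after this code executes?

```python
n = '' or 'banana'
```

'or' returns first truthy value ('banana', which is str)

str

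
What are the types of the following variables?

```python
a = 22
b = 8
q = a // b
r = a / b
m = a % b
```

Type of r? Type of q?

int / int returns float; int // int returns int

float, int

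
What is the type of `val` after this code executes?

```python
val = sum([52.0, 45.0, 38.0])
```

sum() of floats returns float

float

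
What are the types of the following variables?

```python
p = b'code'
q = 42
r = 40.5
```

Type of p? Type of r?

p is bytes; r is float

bytes, float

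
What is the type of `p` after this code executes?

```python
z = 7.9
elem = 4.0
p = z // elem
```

float // float returns float (floor division preserves float type)

float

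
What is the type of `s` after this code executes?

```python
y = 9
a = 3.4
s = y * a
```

int * float returns float (9 * 3.4 = 30.6)

float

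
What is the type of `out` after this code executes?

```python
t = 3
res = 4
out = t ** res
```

int ** positive int returns int (3 ** 4 = 81)

int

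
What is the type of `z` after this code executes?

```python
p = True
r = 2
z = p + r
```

bool + int returns int (True is 1, so 1 + 2 = 3)

int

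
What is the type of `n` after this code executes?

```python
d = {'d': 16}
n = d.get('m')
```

dict.get() returns None when key 'm' is not found and no default given

NoneType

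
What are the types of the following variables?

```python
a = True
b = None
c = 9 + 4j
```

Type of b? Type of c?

b is NoneType; c is complex

NoneType, complex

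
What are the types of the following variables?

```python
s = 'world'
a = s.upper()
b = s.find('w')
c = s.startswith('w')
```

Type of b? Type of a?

str.find() returns int; str.upper() returns str

int, str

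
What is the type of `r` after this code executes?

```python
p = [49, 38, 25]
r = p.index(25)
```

list.index() returns int

int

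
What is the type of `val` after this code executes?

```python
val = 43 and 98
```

'and' returns the last value when all truthy (98, which is int)

int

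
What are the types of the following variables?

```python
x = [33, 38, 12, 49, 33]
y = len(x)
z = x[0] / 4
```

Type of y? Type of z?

len() returns int; int / int returns float

int, float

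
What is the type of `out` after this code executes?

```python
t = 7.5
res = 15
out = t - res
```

float - int returns float (7.5 - 15 = -7.5)

float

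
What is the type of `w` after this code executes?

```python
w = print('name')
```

print() returns None

NoneType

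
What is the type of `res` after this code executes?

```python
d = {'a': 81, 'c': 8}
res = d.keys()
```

.keys() returns a dict_keys view object

dict_keys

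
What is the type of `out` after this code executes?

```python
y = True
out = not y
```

'not' always returns bool

bool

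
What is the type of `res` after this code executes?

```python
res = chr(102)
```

chr() returns str (single character)

str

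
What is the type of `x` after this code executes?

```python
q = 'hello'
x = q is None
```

'is' comparison returns bool

bool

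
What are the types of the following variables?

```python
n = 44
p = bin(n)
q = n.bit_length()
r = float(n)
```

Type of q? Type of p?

int.bit_length() returns int; bin() returns str

int, str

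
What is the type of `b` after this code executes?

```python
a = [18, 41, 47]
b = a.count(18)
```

list.count() returns int

int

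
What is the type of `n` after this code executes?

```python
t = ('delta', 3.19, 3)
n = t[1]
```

Index 1 of tuple is 3.19 which is float

float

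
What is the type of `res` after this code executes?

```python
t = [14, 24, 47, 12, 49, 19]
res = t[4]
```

Indexing a list of ints returns int (t[4] = 49)

int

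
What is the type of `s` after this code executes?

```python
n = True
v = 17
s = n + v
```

bool + int returns int (True is 1, so 1 + 17 = 18)

int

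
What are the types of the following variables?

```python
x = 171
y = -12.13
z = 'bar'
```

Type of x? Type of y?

x is int; y is float

int, float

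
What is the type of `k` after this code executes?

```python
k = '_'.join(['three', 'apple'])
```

str.join() returns str

str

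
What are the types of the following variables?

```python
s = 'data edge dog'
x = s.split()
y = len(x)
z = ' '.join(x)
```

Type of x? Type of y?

str.split() returns list; len() returns int

list, int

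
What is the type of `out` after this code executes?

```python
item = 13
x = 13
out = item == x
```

Equality comparison returns bool

bool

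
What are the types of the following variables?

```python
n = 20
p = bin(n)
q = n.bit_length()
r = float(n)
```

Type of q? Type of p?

int.bit_length() returns int; bin() returns str

int, str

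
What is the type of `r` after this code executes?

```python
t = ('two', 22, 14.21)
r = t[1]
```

Index 1 of tuple is 22 which is int

int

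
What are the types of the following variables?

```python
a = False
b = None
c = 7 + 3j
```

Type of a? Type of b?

a is bool; b is NoneType

bool, NoneType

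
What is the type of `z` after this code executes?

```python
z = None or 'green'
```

'or' with None returns the other value ('green', str)

str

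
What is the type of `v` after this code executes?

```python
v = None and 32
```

'and' returns first falsy value (None)

NoneType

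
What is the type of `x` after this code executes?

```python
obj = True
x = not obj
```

'not' always returns bool

bool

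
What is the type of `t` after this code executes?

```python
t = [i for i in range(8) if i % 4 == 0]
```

A list comprehension [...] produces a list

list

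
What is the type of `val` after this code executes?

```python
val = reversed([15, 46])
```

reversed() on a list returns a list_reverseiterator

list_reverseiterator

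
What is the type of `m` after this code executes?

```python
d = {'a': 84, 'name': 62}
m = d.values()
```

.values() returns a dict_values view object

dict_values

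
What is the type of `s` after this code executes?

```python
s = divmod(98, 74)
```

divmod() returns a tuple (quotient, remainder)

tuple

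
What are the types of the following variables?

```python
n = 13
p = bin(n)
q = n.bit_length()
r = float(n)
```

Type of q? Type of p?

int.bit_length() returns int; bin() returns str

int, str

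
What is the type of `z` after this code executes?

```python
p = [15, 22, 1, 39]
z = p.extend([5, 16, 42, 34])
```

list.extend() returns None

NoneType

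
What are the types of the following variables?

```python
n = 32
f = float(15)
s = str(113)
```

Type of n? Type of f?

n is int; f is float

int, float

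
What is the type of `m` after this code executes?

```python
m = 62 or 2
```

'or' returns the first truthy value (62, which is int)

int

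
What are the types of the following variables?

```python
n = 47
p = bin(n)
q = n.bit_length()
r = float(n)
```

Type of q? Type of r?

int.bit_length() returns int; float() returns float

int, float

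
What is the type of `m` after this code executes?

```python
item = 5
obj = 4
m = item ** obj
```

int ** positive int returns int (5 ** 4 = 625)

int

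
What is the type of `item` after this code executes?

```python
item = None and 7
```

'and' returns first falsy value (None)

NoneType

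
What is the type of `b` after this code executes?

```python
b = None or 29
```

'or' with None returns the other value (29, int)

int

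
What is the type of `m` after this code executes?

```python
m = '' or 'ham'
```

'or' returns first truthy value ('ham', which is str)

str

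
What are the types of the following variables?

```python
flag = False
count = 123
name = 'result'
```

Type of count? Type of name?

count is int; name is str

int, str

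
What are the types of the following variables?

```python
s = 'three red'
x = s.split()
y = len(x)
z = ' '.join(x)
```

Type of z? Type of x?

str.join() returns str; str.split() returns list

str, list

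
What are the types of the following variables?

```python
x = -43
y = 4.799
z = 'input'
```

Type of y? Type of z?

y is float; z is str

float, str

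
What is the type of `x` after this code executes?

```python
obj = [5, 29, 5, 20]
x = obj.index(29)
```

list.index() returns int

int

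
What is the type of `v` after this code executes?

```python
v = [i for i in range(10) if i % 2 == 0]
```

A list comprehension [...] produces a list

list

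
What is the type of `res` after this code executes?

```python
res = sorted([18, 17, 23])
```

sorted() always returns list

list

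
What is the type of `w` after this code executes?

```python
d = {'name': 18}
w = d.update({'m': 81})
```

dict.update() returns None

NoneType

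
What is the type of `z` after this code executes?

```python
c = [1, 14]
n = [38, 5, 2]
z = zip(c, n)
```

zip() returns a zip iterator object

zip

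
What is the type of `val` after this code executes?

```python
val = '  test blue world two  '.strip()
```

str.strip() returns str

str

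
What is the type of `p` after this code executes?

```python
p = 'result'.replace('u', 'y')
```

str.replace() returns str

str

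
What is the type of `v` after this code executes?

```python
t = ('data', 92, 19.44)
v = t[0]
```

Index 0 of tuple is 'data' which is str

str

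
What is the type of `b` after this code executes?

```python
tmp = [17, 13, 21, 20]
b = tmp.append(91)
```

list.append() returns None (mutates in place)

NoneType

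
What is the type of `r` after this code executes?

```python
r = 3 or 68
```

'or' returns the first truthy value (3, which is int)

int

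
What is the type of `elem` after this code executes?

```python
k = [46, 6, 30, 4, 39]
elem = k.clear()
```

list.clear() returns None

NoneType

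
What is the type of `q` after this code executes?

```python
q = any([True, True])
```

any() returns bool

bool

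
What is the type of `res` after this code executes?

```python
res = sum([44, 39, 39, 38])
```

sum() of ints returns int

int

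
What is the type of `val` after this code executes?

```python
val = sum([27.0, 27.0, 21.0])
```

sum() of floats returns float

float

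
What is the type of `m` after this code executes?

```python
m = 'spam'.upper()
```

str.upper() returns str

str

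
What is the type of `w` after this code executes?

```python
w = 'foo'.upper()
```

str.upper() returns str

str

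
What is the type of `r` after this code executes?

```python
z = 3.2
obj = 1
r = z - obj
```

float - int returns float (3.2 - 1 = 2.2)

float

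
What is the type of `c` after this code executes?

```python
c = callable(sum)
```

callable() returns bool

bool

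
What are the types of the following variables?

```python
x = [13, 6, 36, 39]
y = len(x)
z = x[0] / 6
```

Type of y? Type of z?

len() returns int; int / int returns float

int, float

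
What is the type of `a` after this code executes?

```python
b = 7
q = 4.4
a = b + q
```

int + float returns float (7 + 4.4 = 11.4)

float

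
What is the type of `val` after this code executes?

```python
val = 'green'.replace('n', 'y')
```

str.replace() returns str

str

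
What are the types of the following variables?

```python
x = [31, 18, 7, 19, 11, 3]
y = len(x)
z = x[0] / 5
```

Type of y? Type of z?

len() returns int; int / int returns float

int, float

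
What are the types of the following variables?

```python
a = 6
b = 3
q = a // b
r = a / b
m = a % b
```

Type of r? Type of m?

int / int returns float; int % int returns int

float, int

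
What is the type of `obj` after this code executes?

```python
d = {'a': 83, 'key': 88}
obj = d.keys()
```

.keys() returns a dict_keys view object

dict_keys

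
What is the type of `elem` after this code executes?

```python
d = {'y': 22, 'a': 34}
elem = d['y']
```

Accessing dict[str, int] with key 'y' returns int value 22

int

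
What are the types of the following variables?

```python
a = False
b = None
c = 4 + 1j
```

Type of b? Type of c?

b is NoneType; c is complex

NoneType, complex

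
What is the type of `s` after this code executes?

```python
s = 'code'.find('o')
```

str.find() returns int (index, or -1)

int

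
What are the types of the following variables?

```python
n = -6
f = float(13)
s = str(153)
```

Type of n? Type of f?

n is int; f is float

int, float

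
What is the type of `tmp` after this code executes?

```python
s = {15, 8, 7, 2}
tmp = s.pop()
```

Popping from a set of ints returns int

int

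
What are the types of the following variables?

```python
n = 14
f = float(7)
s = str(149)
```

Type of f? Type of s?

f is float; s is str

float, str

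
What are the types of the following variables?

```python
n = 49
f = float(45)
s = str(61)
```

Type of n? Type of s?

n is int; s is str

int, str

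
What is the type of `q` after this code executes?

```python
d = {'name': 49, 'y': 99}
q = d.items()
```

dict.items() returns a dict_items view

dict_items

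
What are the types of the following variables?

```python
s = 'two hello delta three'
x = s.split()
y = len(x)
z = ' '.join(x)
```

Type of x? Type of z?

str.split() returns list; str.join() returns str

list, str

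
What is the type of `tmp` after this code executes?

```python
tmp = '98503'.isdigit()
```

str.isdigit() returns bool

bool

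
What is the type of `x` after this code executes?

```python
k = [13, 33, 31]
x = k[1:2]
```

Slicing a list always returns a list

list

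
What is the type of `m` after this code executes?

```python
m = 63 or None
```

'or' returns first truthy value (63, int)

int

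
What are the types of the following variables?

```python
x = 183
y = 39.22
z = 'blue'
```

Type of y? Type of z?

y is float; z is str

float, str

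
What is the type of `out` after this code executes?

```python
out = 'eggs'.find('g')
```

str.find() returns int (index, or -1)

int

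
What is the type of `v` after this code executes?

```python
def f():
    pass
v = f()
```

A function with no return statement returns None

NoneType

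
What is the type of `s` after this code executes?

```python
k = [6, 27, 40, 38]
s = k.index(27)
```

list.index() returns int

int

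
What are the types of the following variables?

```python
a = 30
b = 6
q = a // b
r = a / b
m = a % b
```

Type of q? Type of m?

int // int returns int; int % int returns int

int, int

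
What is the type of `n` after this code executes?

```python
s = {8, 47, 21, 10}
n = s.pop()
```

Popping from a set of ints returns int

int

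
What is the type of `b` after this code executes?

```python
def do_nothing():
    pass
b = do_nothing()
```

A function with no return statement returns None

NoneType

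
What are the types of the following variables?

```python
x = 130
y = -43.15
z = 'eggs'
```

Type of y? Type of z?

y is float; z is str

float, str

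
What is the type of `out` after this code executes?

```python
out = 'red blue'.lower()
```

str.lower() returns str

str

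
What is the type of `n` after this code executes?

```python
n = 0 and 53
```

'and' returns the first falsy value (0, which is int)

int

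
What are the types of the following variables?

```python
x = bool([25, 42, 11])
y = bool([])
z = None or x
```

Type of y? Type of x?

bool() returns bool; bool() returns bool

bool, bool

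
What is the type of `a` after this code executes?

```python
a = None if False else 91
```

Ternary: condition is False, else branch (91) taken → int

int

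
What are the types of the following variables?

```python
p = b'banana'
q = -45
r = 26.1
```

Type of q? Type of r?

q is int; r is float

int, float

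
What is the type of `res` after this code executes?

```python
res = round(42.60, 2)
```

round() with ndigits arg returns float

float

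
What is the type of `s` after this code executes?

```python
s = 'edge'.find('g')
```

str.find() returns int (index, or -1)

int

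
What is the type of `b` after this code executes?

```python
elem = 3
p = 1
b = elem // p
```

int // int returns int (3 // 1 = 3)

int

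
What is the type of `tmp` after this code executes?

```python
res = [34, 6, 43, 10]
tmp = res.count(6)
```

list.count() returns int

int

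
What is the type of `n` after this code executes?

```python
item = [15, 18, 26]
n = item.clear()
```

list.clear() returns None

NoneType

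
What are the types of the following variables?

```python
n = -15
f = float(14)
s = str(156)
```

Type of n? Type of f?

n is int; f is float

int, float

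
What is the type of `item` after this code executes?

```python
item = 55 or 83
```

'or' returns the first truthy value (55, which is int)

int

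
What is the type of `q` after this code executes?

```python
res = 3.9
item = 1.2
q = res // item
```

float // float returns float (floor division preserves float type)

float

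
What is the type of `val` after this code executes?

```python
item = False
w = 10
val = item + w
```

bool + int returns int (False is 0, so 0 + 10 = 10)

int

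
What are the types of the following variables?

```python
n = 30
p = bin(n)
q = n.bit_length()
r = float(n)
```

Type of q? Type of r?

int.bit_length() returns int; float() returns float

int, float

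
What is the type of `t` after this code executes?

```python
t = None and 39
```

'and' returns first falsy value (None)

NoneType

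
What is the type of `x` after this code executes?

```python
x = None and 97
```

'and' returns first falsy value (None)

NoneType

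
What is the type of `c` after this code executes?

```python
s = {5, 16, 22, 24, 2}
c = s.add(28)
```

set.add() returns None (mutates in place)

NoneType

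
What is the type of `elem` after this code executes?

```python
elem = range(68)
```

range() returns a range object

range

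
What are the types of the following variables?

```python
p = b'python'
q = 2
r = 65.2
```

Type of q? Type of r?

q is int; r is float

int, float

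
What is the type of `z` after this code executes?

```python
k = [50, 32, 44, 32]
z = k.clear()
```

list.clear() returns None

NoneType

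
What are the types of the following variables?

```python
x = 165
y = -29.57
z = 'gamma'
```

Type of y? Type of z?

y is float; z is str

float, str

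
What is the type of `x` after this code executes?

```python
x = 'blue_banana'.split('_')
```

str.split() returns list

list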